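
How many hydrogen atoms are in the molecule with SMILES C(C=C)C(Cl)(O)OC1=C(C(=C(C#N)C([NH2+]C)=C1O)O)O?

14

Hydrogens are implicit in SMILES; fill each atom to its normal valence:
  6 × C (aromatic): no H
  4 × O: 1 H each → 4
  2 × C: 2 H each → 4
  2 × C: no H
  1 × C: 3 H
  1 × C: 1 H
  1 × Cl: no H
  1 × N (charge +1): 2 H
  1 × N: no H
  1 × O: no H
  Total hydrogens = 14.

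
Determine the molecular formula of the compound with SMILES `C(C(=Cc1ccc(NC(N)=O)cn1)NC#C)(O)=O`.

Heavy atoms from the SMILES: 11 C, 4 N, 3 O.
Implicit hydrogens by atom environment:
  4 × C: no H
  3 × C (aromatic): 1 H each → 3
  2 × C: 1 H each → 2
  2 × C (aromatic): no H
  2 × N: 1 H each → 2
  2 × O: no H
  1 × N: 2 H
  1 × N (aromatic): no H
  1 × O: 1 H
  Total hydrogens = 10.
Molecular formula: C11H10N4O3

C11H10N4O3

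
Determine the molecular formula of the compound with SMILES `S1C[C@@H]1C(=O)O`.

Heavy atoms from the SMILES: 3 C, 2 O, 1 S.
Implicit hydrogens by atom environment:
  1 × C: 2 H
  1 × C: 1 H
  1 × C: no H
  1 × O: 1 H
  1 × O: no H
  1 × S: no H
  Total hydrogens = 4.
Molecular formula: C3H4O2S

C3H4O2S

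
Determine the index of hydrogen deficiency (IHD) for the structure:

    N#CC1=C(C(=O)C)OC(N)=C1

Molecular formula from the SMILES: C7H6N2O2.
DoU = (2C + 2 + N − H − X)/2 = (2·7 + 2 + 2 − 6 − 0)/2 = 12/2 = 6.
(Structurally: 1 ring(s) + 5 π bond(s) = 6.)

6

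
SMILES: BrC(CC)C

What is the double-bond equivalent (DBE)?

0

Molecular formula from the SMILES: C4H9Br.
DoU = (2C + 2 + N − H − X)/2 = (2·4 + 2 + 0 − 9 − 1)/2 = 0/2 = 0.
(Structurally: 0 ring(s) + 0 π bond(s) = 0.)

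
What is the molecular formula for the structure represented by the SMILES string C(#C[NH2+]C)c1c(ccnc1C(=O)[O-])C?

Heavy atoms from the SMILES: 10 C, 2 N, 2 O.
Implicit hydrogens by atom environment:
  3 × C (aromatic): no H
  3 × C: no H
  2 × C: 3 H each → 6
  2 × C (aromatic): 1 H each → 2
  1 × N (charge +1): 2 H
  1 × N (aromatic): no H
  1 × O: no H
  1 × O (charge -1): no H
  Total hydrogens = 10.
Molecular formula: C10H10N2O2

C10H10N2O2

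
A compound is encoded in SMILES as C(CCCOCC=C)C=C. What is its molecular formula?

Heavy atoms from the SMILES: 9 C, 1 O.
Implicit hydrogens by atom environment:
  7 × C: 2 H each → 14
  2 × C: 1 H each → 2
  1 × O: no H
  Total hydrogens = 16.
Molecular formula: C9H16O

C9H16O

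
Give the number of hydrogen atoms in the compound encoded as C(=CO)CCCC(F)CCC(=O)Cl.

14

Hydrogens are implicit in SMILES; fill each atom to its normal valence:
  5 × C: 2 H each → 10
  3 × C: 1 H each → 3
  1 × C: no H
  1 × Cl: no H
  1 × F: no H
  1 × O: 1 H
  1 × O: no H
  Total hydrogens = 14.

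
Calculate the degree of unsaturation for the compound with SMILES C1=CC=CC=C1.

4

Molecular formula from the SMILES: C6H6.
DoU = (2C + 2 + N − H − X)/2 = (2·6 + 2 + 0 − 6 − 0)/2 = 8/2 = 4.
(Structurally: 1 ring(s) + 3 π bond(s) = 4.)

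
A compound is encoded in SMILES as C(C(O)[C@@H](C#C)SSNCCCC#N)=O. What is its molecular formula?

Heavy atoms from the SMILES: 9 C, 2 N, 2 O, 2 S.
Implicit hydrogens by atom environment:
  4 × C: 1 H each → 4
  3 × C: 2 H each → 6
  2 × C: no H
  2 × S: no H
  1 × N: 1 H
  1 × N: no H
  1 × O: 1 H
  1 × O: no H
  Total hydrogens = 12.
Molecular formula: C9H12N2O2S2

C9H12N2O2S2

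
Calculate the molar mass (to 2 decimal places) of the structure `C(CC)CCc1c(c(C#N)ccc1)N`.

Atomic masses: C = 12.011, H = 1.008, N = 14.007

Molecular formula: C12H16N2.
M = 12×12.011 + 16×1.008 + 2×14.007 = 188.27 g/mol.

188.27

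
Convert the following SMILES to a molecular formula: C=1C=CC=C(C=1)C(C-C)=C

Heavy atoms from the SMILES: 10 C.
Implicit hydrogens by atom environment:
  5 × C (aromatic): 1 H each → 5
  2 × C: 2 H each → 4
  1 × C: 3 H
  1 × C: no H
  1 × C (aromatic): no H
  Total hydrogens = 12.
Molecular formula: C10H12

C10H12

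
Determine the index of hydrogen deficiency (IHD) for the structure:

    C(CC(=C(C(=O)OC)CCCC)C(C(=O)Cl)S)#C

5

Molecular formula from the SMILES: C13H17ClO3S.
DoU = (2C + 2 + N − H − X)/2 = (2·13 + 2 + 0 − 17 − 1)/2 = 10/2 = 5.
(Structurally: 0 ring(s) + 5 π bond(s) = 5.)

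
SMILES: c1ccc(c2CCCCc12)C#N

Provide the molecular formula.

C11H11N

Heavy atoms from the SMILES: 11 C, 1 N.
Implicit hydrogens by atom environment:
  4 × C: 2 H each → 8
  3 × C (aromatic): 1 H each → 3
  3 × C (aromatic): no H
  1 × C: no H
  1 × N: no H
  Total hydrogens = 11.
Molecular formula: C11H11N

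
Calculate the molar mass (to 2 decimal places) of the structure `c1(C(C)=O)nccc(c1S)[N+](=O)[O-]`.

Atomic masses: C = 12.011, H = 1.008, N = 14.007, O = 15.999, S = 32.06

198.20

Molecular formula: C7H6N2O3S.
M = 7×12.011 + 6×1.008 + 2×14.007 + 3×15.999 + 1×32.06 = 198.20 g/mol.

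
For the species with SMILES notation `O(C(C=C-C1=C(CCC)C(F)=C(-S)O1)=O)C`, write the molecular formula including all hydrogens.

C11H13FO3S

Heavy atoms from the SMILES: 11 C, 1 F, 3 O, 1 S.
Implicit hydrogens by atom environment:
  4 × C (aromatic): no H
  2 × C: 3 H each → 6
  2 × C: 2 H each → 4
  2 × C: 1 H each → 2
  2 × O: no H
  1 × C: no H
  1 × F: no H
  1 × O (aromatic): no H
  1 × S: 1 H
  Total hydrogens = 13.
Molecular formula: C11H13FO3S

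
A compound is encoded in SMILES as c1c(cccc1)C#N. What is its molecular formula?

C7H5N

Heavy atoms from the SMILES: 7 C, 1 N.
Implicit hydrogens by atom environment:
  5 × C (aromatic): 1 H each → 5
  1 × C (aromatic): no H
  1 × C: no H
  1 × N: no H
  Total hydrogens = 5.
Molecular formula: C7H5N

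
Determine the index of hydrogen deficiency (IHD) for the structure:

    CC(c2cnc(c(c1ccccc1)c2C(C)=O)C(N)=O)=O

Molecular formula from the SMILES: C16H14N2O3.
DoU = (2C + 2 + N − H − X)/2 = (2·16 + 2 + 2 − 14 − 0)/2 = 22/2 = 11.
(Structurally: 2 ring(s) + 9 π bond(s) = 11.)

11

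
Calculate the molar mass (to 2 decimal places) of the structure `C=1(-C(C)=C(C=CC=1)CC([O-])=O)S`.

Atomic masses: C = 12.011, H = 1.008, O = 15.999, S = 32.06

Molecular formula: C9H9O2S-.
M = 9×12.011 + 9×1.008 + 2×15.999 + 1×32.06 = 181.23 g/mol.

181.23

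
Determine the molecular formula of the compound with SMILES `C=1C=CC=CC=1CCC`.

C9H12

Heavy atoms from the SMILES: 9 C.
Implicit hydrogens by atom environment:
  5 × C (aromatic): 1 H each → 5
  2 × C: 2 H each → 4
  1 × C: 3 H
  1 × C (aromatic): no H
  Total hydrogens = 12.
Molecular formula: C9H12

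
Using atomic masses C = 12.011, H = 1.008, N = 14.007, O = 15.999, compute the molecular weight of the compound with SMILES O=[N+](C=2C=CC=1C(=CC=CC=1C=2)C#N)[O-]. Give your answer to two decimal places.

198.18

Molecular formula: C11H6N2O2.
M = 11×12.011 + 6×1.008 + 2×14.007 + 2×15.999 = 198.18 g/mol.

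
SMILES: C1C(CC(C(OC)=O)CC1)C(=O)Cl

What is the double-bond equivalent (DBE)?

Molecular formula from the SMILES: C9H13ClO3.
DoU = (2C + 2 + N − H − X)/2 = (2·9 + 2 + 0 − 13 − 1)/2 = 6/2 = 3.
(Structurally: 1 ring(s) + 2 π bond(s) = 3.)

3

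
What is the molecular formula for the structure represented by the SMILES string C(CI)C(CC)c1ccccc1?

C11H15I

Heavy atoms from the SMILES: 11 C, 1 I.
Implicit hydrogens by atom environment:
  5 × C (aromatic): 1 H each → 5
  3 × C: 2 H each → 6
  1 × C: 3 H
  1 × C: 1 H
  1 × C (aromatic): no H
  1 × I: no H
  Total hydrogens = 15.
Molecular formula: C11H15I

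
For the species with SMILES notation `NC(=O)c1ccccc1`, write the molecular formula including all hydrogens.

Heavy atoms from the SMILES: 7 C, 1 N, 1 O.
Implicit hydrogens by atom environment:
  5 × C (aromatic): 1 H each → 5
  1 × C (aromatic): no H
  1 × C: no H
  1 × N: 2 H
  1 × O: no H
  Total hydrogens = 7.
Molecular formula: C7H7NO

C7H7NO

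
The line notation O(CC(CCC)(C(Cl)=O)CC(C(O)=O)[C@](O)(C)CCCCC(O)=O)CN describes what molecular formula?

Heavy atoms from the SMILES: 17 C, 1 Cl, 1 N, 7 O.
Implicit hydrogens by atom environment:
  9 × C: 2 H each → 18
  5 × C: no H
  4 × O: no H
  3 × O: 1 H each → 3
  2 × C: 3 H each → 6
  1 × C: 1 H
  1 × Cl: no H
  1 × N: 2 H
  Total hydrogens = 30.
Molecular formula: C17H30ClNO7

C17H30ClNO7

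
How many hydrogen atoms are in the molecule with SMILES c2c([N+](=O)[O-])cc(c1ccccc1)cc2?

Hydrogens are implicit in SMILES; fill each atom to its normal valence:
  9 × C (aromatic): 1 H each → 9
  3 × C (aromatic): no H
  1 × N (charge +1): no H
  1 × O: no H
  1 × O (charge -1): no H
  Total hydrogens = 9.

9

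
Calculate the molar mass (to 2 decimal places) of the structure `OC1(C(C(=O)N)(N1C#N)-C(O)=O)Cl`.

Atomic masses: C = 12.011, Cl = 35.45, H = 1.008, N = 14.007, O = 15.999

205.55

Molecular formula: C5H4ClN3O4.
M = 5×12.011 + 1×35.45 + 4×1.008 + 3×14.007 + 4×15.999 = 205.55 g/mol.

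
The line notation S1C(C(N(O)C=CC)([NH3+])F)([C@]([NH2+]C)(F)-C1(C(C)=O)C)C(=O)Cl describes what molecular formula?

[C12H20ClF2N3O3S]2+

Heavy atoms from the SMILES: 12 C, 1 Cl, 2 F, 3 N, 3 O, 1 S.
Implicit hydrogens by atom environment:
  6 × C: no H
  4 × C: 3 H each → 12
  2 × C: 1 H each → 2
  2 × F: no H
  2 × O: no H
  1 × Cl: no H
  1 × N (charge +1): 3 H
  1 × N (charge +1): 2 H
  1 × N: no H
  1 × O: 1 H
  1 × S: no H
  Total hydrogens = 20.
Net charge +2.
Molecular formula: [C12H20ClF2N3O3S]2+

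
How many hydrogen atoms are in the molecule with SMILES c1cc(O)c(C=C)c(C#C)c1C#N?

7

Hydrogens are implicit in SMILES; fill each atom to its normal valence:
  4 × C (aromatic): no H
  2 × C (aromatic): 1 H each → 2
  2 × C: 1 H each → 2
  2 × C: no H
  1 × C: 2 H
  1 × N: no H
  1 × O: 1 H
  Total hydrogens = 7.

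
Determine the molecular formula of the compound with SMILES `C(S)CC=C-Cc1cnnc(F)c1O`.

C9H11FN2OS

Heavy atoms from the SMILES: 9 C, 1 F, 2 N, 1 O, 1 S.
Implicit hydrogens by atom environment:
  3 × C: 2 H each → 6
  3 × C (aromatic): no H
  2 × C: 1 H each → 2
  2 × N (aromatic): no H
  1 × C (aromatic): 1 H
  1 × F: no H
  1 × O: 1 H
  1 × S: 1 H
  Total hydrogens = 11.
Molecular formula: C9H11FN2OS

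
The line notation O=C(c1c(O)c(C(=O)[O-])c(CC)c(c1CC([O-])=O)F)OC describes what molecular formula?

[C13H11FO7]2-

Heavy atoms from the SMILES: 13 C, 1 F, 7 O.
Implicit hydrogens by atom environment:
  6 × C (aromatic): no H
  4 × O: no H
  3 × C: no H
  2 × C: 3 H each → 6
  2 × C: 2 H each → 4
  2 × O (charge -1): no H
  1 × F: no H
  1 × O: 1 H
  Total hydrogens = 11.
Net charge -2.
Molecular formula: [C13H11FO7]2-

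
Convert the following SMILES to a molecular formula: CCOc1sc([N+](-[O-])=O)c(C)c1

Heavy atoms from the SMILES: 7 C, 1 N, 3 O, 1 S.
Implicit hydrogens by atom environment:
  3 × C (aromatic): no H
  2 × C: 3 H each → 6
  2 × O: no H
  1 × C: 2 H
  1 × C (aromatic): 1 H
  1 × N (charge +1): no H
  1 × O (charge -1): no H
  1 × S (aromatic): no H
  Total hydrogens = 9.
Molecular formula: C7H9NO3S

C7H9NO3S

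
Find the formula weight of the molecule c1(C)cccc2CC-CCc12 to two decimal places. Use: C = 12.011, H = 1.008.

146.23

Molecular formula: C11H14.
M = 11×12.011 + 14×1.008 = 146.23 g/mol.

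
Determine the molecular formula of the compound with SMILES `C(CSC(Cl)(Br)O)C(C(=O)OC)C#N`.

C7H9BrClNO3S

Heavy atoms from the SMILES: 1 Br, 7 C, 1 Cl, 1 N, 3 O, 1 S.
Implicit hydrogens by atom environment:
  3 × C: no H
  2 × C: 2 H each → 4
  2 × O: no H
  1 × Br: no H
  1 × C: 3 H
  1 × C: 1 H
  1 × Cl: no H
  1 × N: no H
  1 × O: 1 H
  1 × S: no H
  Total hydrogens = 9.
Molecular formula: C7H9BrClNO3S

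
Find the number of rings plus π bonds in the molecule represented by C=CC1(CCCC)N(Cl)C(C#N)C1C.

Molecular formula from the SMILES: C11H17ClN2.
DoU = (2C + 2 + N − H − X)/2 = (2·11 + 2 + 2 − 17 − 1)/2 = 8/2 = 4.
(Structurally: 1 ring(s) + 3 π bond(s) = 4.)

4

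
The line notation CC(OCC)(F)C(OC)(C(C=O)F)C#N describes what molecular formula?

Heavy atoms from the SMILES: 9 C, 2 F, 1 N, 3 O.
Implicit hydrogens by atom environment:
  3 × C: 3 H each → 9
  3 × C: no H
  3 × O: no H
  2 × C: 1 H each → 2
  2 × F: no H
  1 × C: 2 H
  1 × N: no H
  Total hydrogens = 13.
Molecular formula: C9H13F2NO3

C9H13F2NO3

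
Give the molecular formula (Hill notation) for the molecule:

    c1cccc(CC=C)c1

C9H10

Heavy atoms from the SMILES: 9 C.
Implicit hydrogens by atom environment:
  5 × C (aromatic): 1 H each → 5
  2 × C: 2 H each → 4
  1 × C: 1 H
  1 × C (aromatic): no H
  Total hydrogens = 10.
Molecular formula: C9H10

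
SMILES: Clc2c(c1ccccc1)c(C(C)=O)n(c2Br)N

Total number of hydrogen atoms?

Hydrogens are implicit in SMILES; fill each atom to its normal valence:
  5 × C (aromatic): 1 H each → 5
  5 × C (aromatic): no H
  1 × Br: no H
  1 × C: 3 H
  1 × C: no H
  1 × Cl: no H
  1 × N: 2 H
  1 × N (aromatic): no H
  1 × O: no H
  Total hydrogens = 10.

10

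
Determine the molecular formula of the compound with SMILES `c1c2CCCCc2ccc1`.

C10H12

Heavy atoms from the SMILES: 10 C.
Implicit hydrogens by atom environment:
  4 × C: 2 H each → 8
  4 × C (aromatic): 1 H each → 4
  2 × C (aromatic): no H
  Total hydrogens = 12.
Molecular formula: C10H12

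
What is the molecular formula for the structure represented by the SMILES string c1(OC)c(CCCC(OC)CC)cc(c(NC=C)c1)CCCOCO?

C20H33NO4

Heavy atoms from the SMILES: 20 C, 1 N, 4 O.
Implicit hydrogens by atom environment:
  9 × C: 2 H each → 18
  4 × C (aromatic): no H
  3 × C: 3 H each → 9
  3 × O: no H
  2 × C (aromatic): 1 H each → 2
  2 × C: 1 H each → 2
  1 × N: 1 H
  1 × O: 1 H
  Total hydrogens = 33.
Molecular formula: C20H33NO4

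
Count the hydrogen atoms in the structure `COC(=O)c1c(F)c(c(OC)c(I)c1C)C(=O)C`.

Hydrogens are implicit in SMILES; fill each atom to its normal valence:
  6 × C (aromatic): no H
  4 × C: 3 H each → 12
  4 × O: no H
  2 × C: no H
  1 × F: no H
  1 × I: no H
  Total hydrogens = 12.

12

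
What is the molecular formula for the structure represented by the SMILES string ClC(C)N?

Heavy atoms from the SMILES: 2 C, 1 Cl, 1 N.
Implicit hydrogens by atom environment:
  1 × C: 3 H
  1 × C: 1 H
  1 × Cl: no H
  1 × N: 2 H
  Total hydrogens = 6.
Molecular formula: C2H6ClN

C2H6ClN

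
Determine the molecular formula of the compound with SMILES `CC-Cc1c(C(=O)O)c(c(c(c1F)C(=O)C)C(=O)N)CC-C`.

Heavy atoms from the SMILES: 16 C, 1 F, 1 N, 4 O.
Implicit hydrogens by atom environment:
  6 × C (aromatic): no H
  4 × C: 2 H each → 8
  3 × C: 3 H each → 9
  3 × C: no H
  3 × O: no H
  1 × F: no H
  1 × N: 2 H
  1 × O: 1 H
  Total hydrogens = 20.
Molecular formula: C16H20FNO4

C16H20FNO4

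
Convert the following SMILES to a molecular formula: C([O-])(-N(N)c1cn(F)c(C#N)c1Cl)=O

C6H3ClFN4O2-

Heavy atoms from the SMILES: 6 C, 1 Cl, 1 F, 4 N, 2 O.
Implicit hydrogens by atom environment:
  3 × C (aromatic): no H
  2 × C: no H
  2 × N: no H
  1 × C (aromatic): 1 H
  1 × Cl: no H
  1 × F: no H
  1 × N: 2 H
  1 × N (aromatic): no H
  1 × O: no H
  1 × O (charge -1): no H
  Total hydrogens = 3.
Net charge -1.
Molecular formula: C6H3ClFN4O2-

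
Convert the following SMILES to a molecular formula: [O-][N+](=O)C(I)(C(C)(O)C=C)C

C6H10INO3

Heavy atoms from the SMILES: 6 C, 1 I, 1 N, 3 O.
Implicit hydrogens by atom environment:
  2 × C: 3 H each → 6
  2 × C: no H
  1 × C: 2 H
  1 × C: 1 H
  1 × I: no H
  1 × N (charge +1): no H
  1 × O: 1 H
  1 × O: no H
  1 × O (charge -1): no H
  Total hydrogens = 10.
Molecular formula: C6H10INO3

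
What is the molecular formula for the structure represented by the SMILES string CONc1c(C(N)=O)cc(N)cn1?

Heavy atoms from the SMILES: 7 C, 4 N, 2 O.
Implicit hydrogens by atom environment:
  3 × C (aromatic): no H
  2 × C (aromatic): 1 H each → 2
  2 × N: 2 H each → 4
  2 × O: no H
  1 × C: 3 H
  1 × C: no H
  1 × N: 1 H
  1 × N (aromatic): no H
  Total hydrogens = 10.
Molecular formula: C7H10N4O2

C7H10N4O2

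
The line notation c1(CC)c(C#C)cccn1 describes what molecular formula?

C9H9N

Heavy atoms from the SMILES: 9 C, 1 N.
Implicit hydrogens by atom environment:
  3 × C (aromatic): 1 H each → 3
  2 × C (aromatic): no H
  1 × C: 3 H
  1 × C: 2 H
  1 × C: 1 H
  1 × C: no H
  1 × N (aromatic): no H
  Total hydrogens = 9.
Molecular formula: C9H9N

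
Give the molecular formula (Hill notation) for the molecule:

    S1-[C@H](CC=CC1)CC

Heavy atoms from the SMILES: 7 C, 1 S.
Implicit hydrogens by atom environment:
  3 × C: 2 H each → 6
  3 × C: 1 H each → 3
  1 × C: 3 H
  1 × S: no H
  Total hydrogens = 12.
Molecular formula: C7H12S

C7H12S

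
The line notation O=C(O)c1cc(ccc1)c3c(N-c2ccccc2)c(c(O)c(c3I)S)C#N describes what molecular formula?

Heavy atoms from the SMILES: 20 C, 1 I, 2 N, 3 O, 1 S.
Implicit hydrogens by atom environment:
  9 × C (aromatic): 1 H each → 9
  9 × C (aromatic): no H
  2 × C: no H
  2 × O: 1 H each → 2
  1 × I: no H
  1 × N: 1 H
  1 × N: no H
  1 × O: no H
  1 × S: 1 H
  Total hydrogens = 13.
Molecular formula: C20H13IN2O3S

C20H13IN2O3S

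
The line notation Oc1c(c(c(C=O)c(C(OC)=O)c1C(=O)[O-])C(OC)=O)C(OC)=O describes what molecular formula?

C14H11O10-

Heavy atoms from the SMILES: 14 C, 10 O.
Implicit hydrogens by atom environment:
  8 × O: no H
  6 × C (aromatic): no H
  4 × C: no H
  3 × C: 3 H each → 9
  1 × C: 1 H
  1 × O: 1 H
  1 × O (charge -1): no H
  Total hydrogens = 11.
Net charge -1.
Molecular formula: C14H11O10-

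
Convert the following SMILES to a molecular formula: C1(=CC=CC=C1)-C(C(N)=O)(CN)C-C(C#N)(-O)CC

Heavy atoms from the SMILES: 14 C, 3 N, 2 O.
Implicit hydrogens by atom environment:
  5 × C (aromatic): 1 H each → 5
  4 × C: no H
  3 × C: 2 H each → 6
  2 × N: 2 H each → 4
  1 × C: 3 H
  1 × C (aromatic): no H
  1 × N: no H
  1 × O: 1 H
  1 × O: no H
  Total hydrogens = 19.
Molecular formula: C14H19N3O2

C14H19N3O2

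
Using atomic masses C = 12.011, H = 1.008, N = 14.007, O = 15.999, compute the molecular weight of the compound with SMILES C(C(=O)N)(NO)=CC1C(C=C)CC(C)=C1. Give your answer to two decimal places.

Molecular formula: C11H16N2O2.
M = 11×12.011 + 16×1.008 + 2×14.007 + 2×15.999 = 208.26 g/mol.

208.26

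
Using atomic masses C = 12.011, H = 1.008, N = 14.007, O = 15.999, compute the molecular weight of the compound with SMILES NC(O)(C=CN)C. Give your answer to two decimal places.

Molecular formula: C4H10N2O.
M = 4×12.011 + 10×1.008 + 2×14.007 + 1×15.999 = 102.14 g/mol.

102.14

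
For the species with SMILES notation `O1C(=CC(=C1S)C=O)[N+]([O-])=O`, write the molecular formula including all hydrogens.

C5H3NO4S

Heavy atoms from the SMILES: 5 C, 1 N, 4 O, 1 S.
Implicit hydrogens by atom environment:
  3 × C (aromatic): no H
  2 × O: no H
  1 × C (aromatic): 1 H
  1 × C: 1 H
  1 × N (charge +1): no H
  1 × O (aromatic): no H
  1 × O (charge -1): no H
  1 × S: 1 H
  Total hydrogens = 3.
Molecular formula: C5H3NO4S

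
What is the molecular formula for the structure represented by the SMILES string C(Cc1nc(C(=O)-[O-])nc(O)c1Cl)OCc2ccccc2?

Heavy atoms from the SMILES: 14 C, 1 Cl, 2 N, 4 O.
Implicit hydrogens by atom environment:
  5 × C (aromatic): 1 H each → 5
  5 × C (aromatic): no H
  3 × C: 2 H each → 6
  2 × N (aromatic): no H
  2 × O: no H
  1 × C: no H
  1 × Cl: no H
  1 × O: 1 H
  1 × O (charge -1): no H
  Total hydrogens = 12.
Net charge -1.
Molecular formula: C14H12ClN2O4-

C14H12ClN2O4-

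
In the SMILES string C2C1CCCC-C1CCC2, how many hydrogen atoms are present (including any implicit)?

Hydrogens are implicit in SMILES; fill each atom to its normal valence:
  8 × C: 2 H each → 16
  2 × C: 1 H each → 2
  Total hydrogens = 18.

18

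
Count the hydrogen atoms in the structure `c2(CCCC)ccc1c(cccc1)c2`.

16

Hydrogens are implicit in SMILES; fill each atom to its normal valence:
  7 × C (aromatic): 1 H each → 7
  3 × C: 2 H each → 6
  3 × C (aromatic): no H
  1 × C: 3 H
  Total hydrogens = 16.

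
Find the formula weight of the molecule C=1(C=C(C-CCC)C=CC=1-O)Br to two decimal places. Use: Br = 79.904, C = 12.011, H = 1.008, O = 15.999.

Molecular formula: C10H13BrO.
M = 1×79.904 + 10×12.011 + 13×1.008 + 1×15.999 = 229.12 g/mol.

229.12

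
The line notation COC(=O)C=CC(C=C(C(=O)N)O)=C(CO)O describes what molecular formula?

C10H13NO6

Heavy atoms from the SMILES: 10 C, 1 N, 6 O.
Implicit hydrogens by atom environment:
  5 × C: no H
  3 × C: 1 H each → 3
  3 × O: 1 H each → 3
  3 × O: no H
  1 × C: 3 H
  1 × C: 2 H
  1 × N: 2 H
  Total hydrogens = 13.
Molecular formula: C10H13NO6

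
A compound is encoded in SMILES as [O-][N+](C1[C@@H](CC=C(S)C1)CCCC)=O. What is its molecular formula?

Heavy atoms from the SMILES: 10 C, 1 N, 2 O, 1 S.
Implicit hydrogens by atom environment:
  5 × C: 2 H each → 10
  3 × C: 1 H each → 3
  1 × C: 3 H
  1 × C: no H
  1 × N (charge +1): no H
  1 × O: no H
  1 × O (charge -1): no H
  1 × S: 1 H
  Total hydrogens = 17.
Molecular formula: C10H17NO2S

C10H17NO2S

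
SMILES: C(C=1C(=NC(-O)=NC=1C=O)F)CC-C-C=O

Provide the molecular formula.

Heavy atoms from the SMILES: 10 C, 1 F, 2 N, 3 O.
Implicit hydrogens by atom environment:
  4 × C: 2 H each → 8
  4 × C (aromatic): no H
  2 × C: 1 H each → 2
  2 × N (aromatic): no H
  2 × O: no H
  1 × F: no H
  1 × O: 1 H
  Total hydrogens = 11.
Molecular formula: C10H11FN2O3

C10H11FN2O3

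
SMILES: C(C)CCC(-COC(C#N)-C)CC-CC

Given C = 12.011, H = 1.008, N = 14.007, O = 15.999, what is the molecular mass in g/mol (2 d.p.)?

Molecular formula: C13H25NO.
M = 13×12.011 + 25×1.008 + 1×14.007 + 1×15.999 = 211.35 g/mol.

211.35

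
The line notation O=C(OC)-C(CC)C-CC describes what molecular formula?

C8H16O2

Heavy atoms from the SMILES: 8 C, 2 O.
Implicit hydrogens by atom environment:
  3 × C: 3 H each → 9
  3 × C: 2 H each → 6
  2 × O: no H
  1 × C: 1 H
  1 × C: no H
  Total hydrogens = 16.
Molecular formula: C8H16O2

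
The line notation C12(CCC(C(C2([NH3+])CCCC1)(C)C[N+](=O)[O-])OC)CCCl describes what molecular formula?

C15H28ClN2O3+

Heavy atoms from the SMILES: 15 C, 1 Cl, 2 N, 3 O.
Implicit hydrogens by atom environment:
  9 × C: 2 H each → 18
  3 × C: no H
  2 × C: 3 H each → 6
  2 × O: no H
  1 × C: 1 H
  1 × Cl: no H
  1 × N (charge +1): 3 H
  1 × N (charge +1): no H
  1 × O (charge -1): no H
  Total hydrogens = 28.
Net charge +1.
Molecular formula: C15H28ClN2O3+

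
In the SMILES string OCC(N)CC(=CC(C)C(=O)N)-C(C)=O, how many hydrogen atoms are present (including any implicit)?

18

Hydrogens are implicit in SMILES; fill each atom to its normal valence:
  3 × C: 1 H each → 3
  3 × C: no H
  2 × C: 3 H each → 6
  2 × C: 2 H each → 4
  2 × N: 2 H each → 4
  2 × O: no H
  1 × O: 1 H
  Total hydrogens = 18.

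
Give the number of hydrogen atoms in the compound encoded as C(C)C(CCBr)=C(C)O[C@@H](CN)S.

Hydrogens are implicit in SMILES; fill each atom to its normal valence:
  4 × C: 2 H each → 8
  2 × C: 3 H each → 6
  2 × C: no H
  1 × Br: no H
  1 × C: 1 H
  1 × N: 2 H
  1 × O: no H
  1 × S: 1 H
  Total hydrogens = 18.

18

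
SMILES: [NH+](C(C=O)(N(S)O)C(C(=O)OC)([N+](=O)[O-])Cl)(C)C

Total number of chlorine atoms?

The symbol for chlorine appears 1 time in the SMILES.

1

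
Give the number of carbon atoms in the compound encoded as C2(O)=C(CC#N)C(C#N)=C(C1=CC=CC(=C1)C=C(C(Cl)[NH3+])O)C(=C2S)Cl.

The symbol for carbon appears 18 times in the SMILES. (Cl is a single chlorine, not C + l.)

18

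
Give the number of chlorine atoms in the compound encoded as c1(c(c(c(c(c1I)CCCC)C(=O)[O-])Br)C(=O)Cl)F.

The symbol for chlorine appears 1 time in the SMILES.

1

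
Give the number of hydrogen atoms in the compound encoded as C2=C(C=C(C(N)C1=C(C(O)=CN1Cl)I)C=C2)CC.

14

Hydrogens are implicit in SMILES; fill each atom to its normal valence:
  5 × C (aromatic): 1 H each → 5
  5 × C (aromatic): no H
  1 × C: 3 H
  1 × C: 2 H
  1 × C: 1 H
  1 × Cl: no H
  1 × I: no H
  1 × N: 2 H
  1 × N (aromatic): no H
  1 × O: 1 H
  Total hydrogens = 14.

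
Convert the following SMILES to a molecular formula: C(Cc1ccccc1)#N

Heavy atoms from the SMILES: 8 C, 1 N.
Implicit hydrogens by atom environment:
  5 × C (aromatic): 1 H each → 5
  1 × C: 2 H
  1 × C (aromatic): no H
  1 × C: no H
  1 × N: no H
  Total hydrogens = 7.
Molecular formula: C8H7N

C8H7N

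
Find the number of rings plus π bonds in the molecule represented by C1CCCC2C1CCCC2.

Molecular formula from the SMILES: C10H18.
DoU = (2C + 2 + N − H − X)/2 = (2·10 + 2 + 0 − 18 − 0)/2 = 4/2 = 2.
(Structurally: 2 ring(s) + 0 π bond(s) = 2.)

2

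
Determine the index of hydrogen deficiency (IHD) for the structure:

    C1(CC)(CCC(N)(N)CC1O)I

1

Molecular formula from the SMILES: C8H17IN2O.
DoU = (2C + 2 + N − H − X)/2 = (2·8 + 2 + 2 − 17 − 1)/2 = 2/2 = 1.
(Structurally: 1 ring(s) + 0 π bond(s) = 1.)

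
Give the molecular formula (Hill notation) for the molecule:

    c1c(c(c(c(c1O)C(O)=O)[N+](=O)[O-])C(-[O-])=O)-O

C8H4NO8-

Heavy atoms from the SMILES: 8 C, 1 N, 8 O.
Implicit hydrogens by atom environment:
  5 × C (aromatic): no H
  3 × O: 1 H each → 3
  3 × O: no H
  2 × C: no H
  2 × O (charge -1): no H
  1 × C (aromatic): 1 H
  1 × N (charge +1): no H
  Total hydrogens = 4.
Net charge -1.
Molecular formula: C8H4NO8-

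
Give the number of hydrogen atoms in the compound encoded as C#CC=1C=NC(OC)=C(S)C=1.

Hydrogens are implicit in SMILES; fill each atom to its normal valence:
  3 × C (aromatic): no H
  2 × C (aromatic): 1 H each → 2
  1 × C: 3 H
  1 × C: 1 H
  1 × C: no H
  1 × N (aromatic): no H
  1 × O: no H
  1 × S: 1 H
  Total hydrogens = 7.

7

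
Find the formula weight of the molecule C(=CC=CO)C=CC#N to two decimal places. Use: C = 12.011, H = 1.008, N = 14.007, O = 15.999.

Molecular formula: C7H7NO.
M = 7×12.011 + 7×1.008 + 1×14.007 + 1×15.999 = 121.14 g/mol.

121.14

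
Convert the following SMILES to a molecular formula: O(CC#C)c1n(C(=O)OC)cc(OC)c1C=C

Heavy atoms from the SMILES: 12 C, 1 N, 4 O.
Implicit hydrogens by atom environment:
  4 × O: no H
  3 × C (aromatic): no H
  2 × C: 3 H each → 6
  2 × C: 2 H each → 4
  2 × C: 1 H each → 2
  2 × C: no H
  1 × C (aromatic): 1 H
  1 × N (aromatic): no H
  Total hydrogens = 13.
Molecular formula: C12H13NO4

C12H13NO4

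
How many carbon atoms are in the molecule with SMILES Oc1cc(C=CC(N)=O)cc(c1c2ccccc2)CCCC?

The symbol for carbon appears 19 times in the SMILES. Lowercase c denotes aromatic carbon and counts toward C.

19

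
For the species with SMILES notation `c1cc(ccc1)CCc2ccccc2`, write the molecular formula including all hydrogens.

C14H14

Heavy atoms from the SMILES: 14 C.
Implicit hydrogens by atom environment:
  10 × C (aromatic): 1 H each → 10
  2 × C: 2 H each → 4
  2 × C (aromatic): no H
  Total hydrogens = 14.
Molecular formula: C14H14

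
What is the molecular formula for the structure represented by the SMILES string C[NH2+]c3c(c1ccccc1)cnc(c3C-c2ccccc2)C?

C20H21N2+

Heavy atoms from the SMILES: 20 C, 2 N.
Implicit hydrogens by atom environment:
  11 × C (aromatic): 1 H each → 11
  6 × C (aromatic): no H
  2 × C: 3 H each → 6
  1 × C: 2 H
  1 × N (charge +1): 2 H
  1 × N (aromatic): no H
  Total hydrogens = 21.
Net charge +1.
Molecular formula: C20H21N2+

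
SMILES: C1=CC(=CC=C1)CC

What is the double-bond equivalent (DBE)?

Molecular formula from the SMILES: C8H10.
DoU = (2C + 2 + N − H − X)/2 = (2·8 + 2 + 0 − 10 − 0)/2 = 8/2 = 4.
(Structurally: 1 ring(s) + 3 π bond(s) = 4.)

4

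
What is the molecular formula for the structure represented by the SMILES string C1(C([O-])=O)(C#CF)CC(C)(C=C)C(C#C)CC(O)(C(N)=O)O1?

C15H15FNO5-

Heavy atoms from the SMILES: 15 C, 1 F, 1 N, 5 O.
Implicit hydrogens by atom environment:
  8 × C: no H
  3 × C: 2 H each → 6
  3 × C: 1 H each → 3
  3 × O: no H
  1 × C: 3 H
  1 × F: no H
  1 × N: 2 H
  1 × O: 1 H
  1 × O (charge -1): no H
  Total hydrogens = 15.
Net charge -1.
Molecular formula: C15H15FNO5-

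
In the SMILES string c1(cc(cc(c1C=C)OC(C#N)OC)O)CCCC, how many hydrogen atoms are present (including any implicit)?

Hydrogens are implicit in SMILES; fill each atom to its normal valence:
  4 × C: 2 H each → 8
  4 × C (aromatic): no H
  2 × C: 3 H each → 6
  2 × C (aromatic): 1 H each → 2
  2 × C: 1 H each → 2
  2 × O: no H
  1 × C: no H
  1 × N: no H
  1 × O: 1 H
  Total hydrogens = 19.

19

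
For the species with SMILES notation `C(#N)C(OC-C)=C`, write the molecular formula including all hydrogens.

Heavy atoms from the SMILES: 5 C, 1 N, 1 O.
Implicit hydrogens by atom environment:
  2 × C: 2 H each → 4
  2 × C: no H
  1 × C: 3 H
  1 × N: no H
  1 × O: no H
  Total hydrogens = 7.
Molecular formula: C5H7NO

C5H7NO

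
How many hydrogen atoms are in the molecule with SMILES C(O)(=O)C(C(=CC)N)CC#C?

11

Hydrogens are implicit in SMILES; fill each atom to its normal valence:
  3 × C: 1 H each → 3
  3 × C: no H
  1 × C: 3 H
  1 × C: 2 H
  1 × N: 2 H
  1 × O: 1 H
  1 × O: no H
  Total hydrogens = 11.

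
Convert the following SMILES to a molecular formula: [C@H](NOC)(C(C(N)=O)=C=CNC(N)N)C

C8H17N5O2

Heavy atoms from the SMILES: 8 C, 5 N, 2 O.
Implicit hydrogens by atom environment:
  3 × C: 1 H each → 3
  3 × C: no H
  3 × N: 2 H each → 6
  2 × C: 3 H each → 6
  2 × N: 1 H each → 2
  2 × O: no H
  Total hydrogens = 17.
Molecular formula: C8H17N5O2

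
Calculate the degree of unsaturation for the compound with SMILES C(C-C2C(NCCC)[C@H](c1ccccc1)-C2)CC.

Molecular formula from the SMILES: C17H27N.
DoU = (2C + 2 + N − H − X)/2 = (2·17 + 2 + 1 − 27 − 0)/2 = 10/2 = 5.
(Structurally: 2 ring(s) + 3 π bond(s) = 5.)

5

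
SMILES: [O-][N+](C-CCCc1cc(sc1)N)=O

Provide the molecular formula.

Heavy atoms from the SMILES: 8 C, 2 N, 2 O, 1 S.
Implicit hydrogens by atom environment:
  4 × C: 2 H each → 8
  2 × C (aromatic): 1 H each → 2
  2 × C (aromatic): no H
  1 × N: 2 H
  1 × N (charge +1): no H
  1 × O: no H
  1 × O (charge -1): no H
  1 × S (aromatic): no H
  Total hydrogens = 12.
Molecular formula: C8H12N2O2S

C8H12N2O2S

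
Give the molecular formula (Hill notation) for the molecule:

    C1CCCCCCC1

Heavy atoms from the SMILES: 8 C.
Implicit hydrogens by atom environment:
  8 × C: 2 H each → 16
  Total hydrogens = 16.
Molecular formula: C8H16

C8H16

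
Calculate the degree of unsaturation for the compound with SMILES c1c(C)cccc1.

Molecular formula from the SMILES: C7H8.
DoU = (2C + 2 + N − H − X)/2 = (2·7 + 2 + 0 − 8 − 0)/2 = 8/2 = 4.
(Structurally: 1 ring(s) + 3 π bond(s) = 4.)

4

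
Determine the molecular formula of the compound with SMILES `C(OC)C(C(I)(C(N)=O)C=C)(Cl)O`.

C7H11ClINO3

Heavy atoms from the SMILES: 7 C, 1 Cl, 1 I, 1 N, 3 O.
Implicit hydrogens by atom environment:
  3 × C: no H
  2 × C: 2 H each → 4
  2 × O: no H
  1 × C: 3 H
  1 × C: 1 H
  1 × Cl: no H
  1 × I: no H
  1 × N: 2 H
  1 × O: 1 H
  Total hydrogens = 11.
Molecular formula: C7H11ClINO3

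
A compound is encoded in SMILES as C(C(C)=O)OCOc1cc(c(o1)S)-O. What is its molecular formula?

C8H10O5S

Heavy atoms from the SMILES: 8 C, 5 O, 1 S.
Implicit hydrogens by atom environment:
  3 × C (aromatic): no H
  3 × O: no H
  2 × C: 2 H each → 4
  1 × C: 3 H
  1 × C (aromatic): 1 H
  1 × C: no H
  1 × O: 1 H
  1 × O (aromatic): no H
  1 × S: 1 H
  Total hydrogens = 10.
Molecular formula: C8H10O5S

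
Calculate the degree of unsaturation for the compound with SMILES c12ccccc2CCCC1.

Molecular formula from the SMILES: C10H12.
DoU = (2C + 2 + N − H − X)/2 = (2·10 + 2 + 0 − 12 − 0)/2 = 10/2 = 5.
(Structurally: 2 ring(s) + 3 π bond(s) = 5.)

5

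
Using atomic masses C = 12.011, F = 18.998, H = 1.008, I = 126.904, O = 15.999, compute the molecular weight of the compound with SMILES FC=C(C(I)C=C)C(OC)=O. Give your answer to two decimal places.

270.04

Molecular formula: C7H8FIO2.
M = 7×12.011 + 1×18.998 + 8×1.008 + 1×126.904 + 2×15.999 = 270.04 g/mol.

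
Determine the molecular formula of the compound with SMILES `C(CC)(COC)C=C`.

Heavy atoms from the SMILES: 7 C, 1 O.
Implicit hydrogens by atom environment:
  3 × C: 2 H each → 6
  2 × C: 3 H each → 6
  2 × C: 1 H each → 2
  1 × O: no H
  Total hydrogens = 14.
Molecular formula: C7H14O

C7H14O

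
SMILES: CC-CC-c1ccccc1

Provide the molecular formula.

C10H14

Heavy atoms from the SMILES: 10 C.
Implicit hydrogens by atom environment:
  5 × C (aromatic): 1 H each → 5
  3 × C: 2 H each → 6
  1 × C: 3 H
  1 × C (aromatic): no H
  Total hydrogens = 14.
Molecular formula: C10H14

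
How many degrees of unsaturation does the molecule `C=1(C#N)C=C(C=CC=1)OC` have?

Molecular formula from the SMILES: C8H7NO.
DoU = (2C + 2 + N − H − X)/2 = (2·8 + 2 + 1 − 7 − 0)/2 = 12/2 = 6.
(Structurally: 1 ring(s) + 5 π bond(s) = 6.)

6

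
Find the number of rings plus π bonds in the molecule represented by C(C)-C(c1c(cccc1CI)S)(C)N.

Molecular formula from the SMILES: C11H16INS.
DoU = (2C + 2 + N − H − X)/2 = (2·11 + 2 + 1 − 16 − 1)/2 = 8/2 = 4.
(Structurally: 1 ring(s) + 3 π bond(s) = 4.)

4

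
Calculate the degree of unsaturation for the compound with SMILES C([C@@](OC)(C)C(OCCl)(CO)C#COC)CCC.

Molecular formula from the SMILES: C13H23ClO4.
DoU = (2C + 2 + N − H − X)/2 = (2·13 + 2 + 0 − 23 − 1)/2 = 4/2 = 2.
(Structurally: 0 ring(s) + 2 π bond(s) = 2.)

2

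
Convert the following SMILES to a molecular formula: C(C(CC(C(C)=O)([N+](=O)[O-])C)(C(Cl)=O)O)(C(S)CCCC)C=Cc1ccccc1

Heavy atoms from the SMILES: 21 C, 1 Cl, 1 N, 5 O, 1 S.
Implicit hydrogens by atom environment:
  5 × C (aromatic): 1 H each → 5
  4 × C: 2 H each → 8
  4 × C: 1 H each → 4
  4 × C: no H
  3 × C: 3 H each → 9
  3 × O: no H
  1 × C (aromatic): no H
  1 × Cl: no H
  1 × N (charge +1): no H
  1 × O: 1 H
  1 × O (charge -1): no H
  1 × S: 1 H
  Total hydrogens = 28.
Molecular formula: C21H28ClNO5S

C21H28ClNO5S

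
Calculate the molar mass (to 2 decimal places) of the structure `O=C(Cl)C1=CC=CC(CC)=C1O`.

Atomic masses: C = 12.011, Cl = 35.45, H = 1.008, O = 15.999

Molecular formula: C9H9ClO2.
M = 9×12.011 + 1×35.45 + 9×1.008 + 2×15.999 = 184.62 g/mol.

184.62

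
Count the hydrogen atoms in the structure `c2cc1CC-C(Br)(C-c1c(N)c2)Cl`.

11

Hydrogens are implicit in SMILES; fill each atom to its normal valence:
  3 × C: 2 H each → 6
  3 × C (aromatic): 1 H each → 3
  3 × C (aromatic): no H
  1 × Br: no H
  1 × C: no H
  1 × Cl: no H
  1 × N: 2 H
  Total hydrogens = 11.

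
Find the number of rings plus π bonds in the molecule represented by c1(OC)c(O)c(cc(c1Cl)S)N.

4

Molecular formula from the SMILES: C7H8ClNO2S.
DoU = (2C + 2 + N − H − X)/2 = (2·7 + 2 + 1 − 8 − 1)/2 = 8/2 = 4.
(Structurally: 1 ring(s) + 3 π bond(s) = 4.)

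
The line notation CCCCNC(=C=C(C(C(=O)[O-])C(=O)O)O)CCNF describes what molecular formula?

C12H18FN2O5-

Heavy atoms from the SMILES: 12 C, 1 F, 2 N, 5 O.
Implicit hydrogens by atom environment:
  5 × C: 2 H each → 10
  5 × C: no H
  2 × N: 1 H each → 2
  2 × O: 1 H each → 2
  2 × O: no H
  1 × C: 3 H
  1 × C: 1 H
  1 × F: no H
  1 × O (charge -1): no H
  Total hydrogens = 18.
Net charge -1.
Molecular formula: C12H18FN2O5-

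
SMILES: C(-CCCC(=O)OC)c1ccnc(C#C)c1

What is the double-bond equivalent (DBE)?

7

Molecular formula from the SMILES: C13H15NO2.
DoU = (2C + 2 + N − H − X)/2 = (2·13 + 2 + 1 − 15 − 0)/2 = 14/2 = 7.
(Structurally: 1 ring(s) + 6 π bond(s) = 7.)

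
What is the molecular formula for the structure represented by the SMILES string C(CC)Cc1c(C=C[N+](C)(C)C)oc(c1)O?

C13H22NO2+

Heavy atoms from the SMILES: 13 C, 1 N, 2 O.
Implicit hydrogens by atom environment:
  4 × C: 3 H each → 12
  3 × C: 2 H each → 6
  3 × C (aromatic): no H
  2 × C: 1 H each → 2
  1 × C (aromatic): 1 H
  1 × N (charge +1): no H
  1 × O: 1 H
  1 × O (aromatic): no H
  Total hydrogens = 22.
Net charge +1.
Molecular formula: C13H22NO2+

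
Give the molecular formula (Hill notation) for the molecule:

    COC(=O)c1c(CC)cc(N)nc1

Heavy atoms from the SMILES: 9 C, 2 N, 2 O.
Implicit hydrogens by atom environment:
  3 × C (aromatic): no H
  2 × C: 3 H each → 6
  2 × C (aromatic): 1 H each → 2
  2 × O: no H
  1 × C: 2 H
  1 × C: no H
  1 × N: 2 H
  1 × N (aromatic): no H
  Total hydrogens = 12.
Molecular formula: C9H12N2O2

C9H12N2O2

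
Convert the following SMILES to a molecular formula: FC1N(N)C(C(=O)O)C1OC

Heavy atoms from the SMILES: 5 C, 1 F, 2 N, 3 O.
Implicit hydrogens by atom environment:
  3 × C: 1 H each → 3
  2 × O: no H
  1 × C: 3 H
  1 × C: no H
  1 × F: no H
  1 × N: 2 H
  1 × N: no H
  1 × O: 1 H
  Total hydrogens = 9.
Molecular formula: C5H9FN2O3

C5H9FN2O3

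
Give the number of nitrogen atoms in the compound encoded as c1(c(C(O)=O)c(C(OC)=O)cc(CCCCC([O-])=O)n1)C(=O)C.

The symbol for nitrogen appears 1 time in the SMILES.

1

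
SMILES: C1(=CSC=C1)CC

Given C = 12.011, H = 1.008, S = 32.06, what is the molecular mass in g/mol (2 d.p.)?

112.19

Molecular formula: C6H8S.
M = 6×12.011 + 8×1.008 + 1×32.06 = 112.19 g/mol.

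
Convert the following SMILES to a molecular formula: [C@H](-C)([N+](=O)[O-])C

C3H7NO2

Heavy atoms from the SMILES: 3 C, 1 N, 2 O.
Implicit hydrogens by atom environment:
  2 × C: 3 H each → 6
  1 × C: 1 H
  1 × N (charge +1): no H
  1 × O: no H
  1 × O (charge -1): no H
  Total hydrogens = 7.
Molecular formula: C3H7NO2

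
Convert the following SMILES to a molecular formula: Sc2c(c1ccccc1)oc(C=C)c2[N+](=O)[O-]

Heavy atoms from the SMILES: 12 C, 1 N, 3 O, 1 S.
Implicit hydrogens by atom environment:
  5 × C (aromatic): 1 H each → 5
  5 × C (aromatic): no H
  1 × C: 2 H
  1 × C: 1 H
  1 × N (charge +1): no H
  1 × O (aromatic): no H
  1 × O: no H
  1 × O (charge -1): no H
  1 × S: 1 H
  Total hydrogens = 9.
Molecular formula: C12H9NO3S

C12H9NO3S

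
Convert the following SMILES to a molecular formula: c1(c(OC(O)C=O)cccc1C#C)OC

C11H10O4

Heavy atoms from the SMILES: 11 C, 4 O.
Implicit hydrogens by atom environment:
  3 × C (aromatic): 1 H each → 3
  3 × C: 1 H each → 3
  3 × C (aromatic): no H
  3 × O: no H
  1 × C: 3 H
  1 × C: no H
  1 × O: 1 H
  Total hydrogens = 10.
Molecular formula: C11H10O4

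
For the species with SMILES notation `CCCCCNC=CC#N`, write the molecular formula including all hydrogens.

C8H14N2

Heavy atoms from the SMILES: 8 C, 2 N.
Implicit hydrogens by atom environment:
  4 × C: 2 H each → 8
  2 × C: 1 H each → 2
  1 × C: 3 H
  1 × C: no H
  1 × N: 1 H
  1 × N: no H
  Total hydrogens = 14.
Molecular formula: C8H14N2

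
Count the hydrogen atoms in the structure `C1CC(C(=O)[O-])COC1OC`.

Hydrogens are implicit in SMILES; fill each atom to its normal valence:
  3 × C: 2 H each → 6
  3 × O: no H
  2 × C: 1 H each → 2
  1 × C: 3 H
  1 × C: no H
  1 × O (charge -1): no H
  Total hydrogens = 11.

11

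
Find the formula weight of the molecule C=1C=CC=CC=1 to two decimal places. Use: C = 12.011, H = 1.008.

78.11

Molecular formula: C6H6.
M = 6×12.011 + 6×1.008 = 78.11 g/mol.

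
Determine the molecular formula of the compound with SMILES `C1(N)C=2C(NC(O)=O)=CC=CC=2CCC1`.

Heavy atoms from the SMILES: 11 C, 2 N, 2 O.
Implicit hydrogens by atom environment:
  3 × C: 2 H each → 6
  3 × C (aromatic): 1 H each → 3
  3 × C (aromatic): no H
  1 × C: 1 H
  1 × C: no H
  1 × N: 2 H
  1 × N: 1 H
  1 × O: 1 H
  1 × O: no H
  Total hydrogens = 14.
Molecular formula: C11H14N2O2

C11H14N2O2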